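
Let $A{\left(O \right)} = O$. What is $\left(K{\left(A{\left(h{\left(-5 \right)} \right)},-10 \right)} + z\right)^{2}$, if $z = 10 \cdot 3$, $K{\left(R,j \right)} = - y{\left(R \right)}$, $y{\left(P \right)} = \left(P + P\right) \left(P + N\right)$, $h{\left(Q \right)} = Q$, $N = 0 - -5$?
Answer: $900$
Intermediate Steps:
$N = 5$ ($N = 0 + 5 = 5$)
$y{\left(P \right)} = 2 P \left(5 + P\right)$ ($y{\left(P \right)} = \left(P + P\right) \left(P + 5\right) = 2 P \left(5 + P\right)$)
$K{\left(R,j \right)} = - 2 R \left(5 + R\right)$
$z = 30$
$\left(K{\left(A{\left(h{\left(-5 \right)} \right)},-10 \right)} + z\right)^{2} = \left(\left(-2\right) \left(-5\right) \left(5 - 5\right) + 30\right)^{2} = \left(\left(-2\right) \left(-5\right) 0 + 30\right)^{2} = \left(0 + 30\right)^{2} = 30^{2} = 900$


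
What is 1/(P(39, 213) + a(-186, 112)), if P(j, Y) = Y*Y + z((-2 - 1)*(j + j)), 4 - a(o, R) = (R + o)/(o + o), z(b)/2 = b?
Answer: 186/8352293 ≈ 2.2269e-5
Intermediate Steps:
z(b) = 2*b
a(o, R) = 4 - (R + o)/(2*o) (a(o, R) = 4 - (R + o)/(o + o) = 4 - (R + o)/(2*o))
P(j, Y) = Y² - 12*j (P(j, Y) = Y*Y + 2*((-2 - 1)*(j + j)) = Y² + 2*(-6*j) = Y² - 12*j)
1/(P(39, 213) + a(-186, 112)) = 1/((213² - 12*39) + (½)*(-1*112 + 7*(-186))/(-186)) = 1/((45369 - 468) + (½)*(-1/186)*(-112 - 1302)) = 1/(44901 + (½)*(-1/186)*(-1414)) = 1/(44901 + 707/186) = 1/(8352293/186) = 186/8352293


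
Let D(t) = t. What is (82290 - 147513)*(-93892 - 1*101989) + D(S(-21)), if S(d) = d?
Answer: 12775946442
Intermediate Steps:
(82290 - 147513)*(-93892 - 1*101989) + D(S(-21)) = (82290 - 147513)*(-93892 - 1*101989) - 21 = -65223*(-93892 - 101989) - 21 = -65223*(-195881) - 21 = 12775946463 - 21 = 12775946442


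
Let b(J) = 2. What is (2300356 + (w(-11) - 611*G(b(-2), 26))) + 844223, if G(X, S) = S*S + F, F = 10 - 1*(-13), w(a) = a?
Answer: 2717479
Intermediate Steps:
F = 23 (F = 10 + 13 = 23)
G(X, S) = 23 + S**2 (G(X, S) = S*S + 23 = S**2 + 23 = 23 + S**2)
(2300356 + (w(-11) - 611*G(b(-2), 26))) + 844223 = (2300356 + (-11 - 611*(23 + 26**2))) + 844223 = (2300356 + (-11 - 611*(23 + 676))) + 844223 = (2300356 + (-11 - 611*699)) + 844223 = (2300356 + (-11 - 427089)) + 844223 = (2300356 - 427100) + 844223 = 1873256 + 844223 = 2717479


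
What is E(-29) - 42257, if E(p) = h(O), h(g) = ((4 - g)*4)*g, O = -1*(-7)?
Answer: -42341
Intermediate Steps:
O = 7
h(g) = g*(16 - 4*g) (h(g) = (16 - 4*g)*g = g*(16 - 4*g))
E(p) = -84 (E(p) = 4*7*(4 - 1*7) = 4*7*(4 - 7) = 4*7*(-3) = -84)
E(-29) - 42257 = -84 - 42257 = -42341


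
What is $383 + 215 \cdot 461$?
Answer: $99498$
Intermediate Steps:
$383 + 215 \cdot 461 = 383 + 99115 = 99498$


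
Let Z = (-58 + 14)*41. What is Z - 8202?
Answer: -10006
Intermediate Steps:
Z = -1804 (Z = -44*41 = -1804)
Z - 8202 = -1804 - 8202 = -10006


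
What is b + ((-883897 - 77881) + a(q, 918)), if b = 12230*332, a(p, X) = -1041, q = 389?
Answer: 3097541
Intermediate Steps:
b = 4060360
b + ((-883897 - 77881) + a(q, 918)) = 4060360 + ((-883897 - 77881) - 1041) = 4060360 + (-961778 - 1041) = 4060360 - 962819 = 3097541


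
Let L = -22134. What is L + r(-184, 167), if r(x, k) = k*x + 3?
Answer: -52859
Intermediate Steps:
r(x, k) = 3 + k*x
L + r(-184, 167) = -22134 + (3 + 167*(-184)) = -22134 + (3 - 30728) = -22134 - 30725 = -52859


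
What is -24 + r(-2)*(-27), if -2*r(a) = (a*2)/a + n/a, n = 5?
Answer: -123/4 ≈ -30.750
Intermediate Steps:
r(a) = -1 - 5/(2*a) (r(a) = -((a*2)/a + 5/a)/2 = -((2*a)/a + 5/a)/2 = -(2 + 5/a)/2 = -1 - 5/(2*a))
-24 + r(-2)*(-27) = -24 + ((-5/2 - 1*(-2))/(-2))*(-27) = -24 - (-5/2 + 2)/2*(-27) = -24 - ½*(-½)*(-27) = -24 + (¼)*(-27) = -24 - 27/4 = -123/4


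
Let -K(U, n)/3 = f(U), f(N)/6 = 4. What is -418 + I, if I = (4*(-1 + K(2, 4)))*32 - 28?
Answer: -9790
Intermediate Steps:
f(N) = 24 (f(N) = 6*4 = 24)
K(U, n) = -72 (K(U, n) = -3*24 = -72)
I = -9372 (I = (4*(-1 - 72))*32 - 28 = (4*(-73))*32 - 28 = -292*32 - 28 = -9344 - 28 = -9372)
-418 + I = -418 - 9372 = -9790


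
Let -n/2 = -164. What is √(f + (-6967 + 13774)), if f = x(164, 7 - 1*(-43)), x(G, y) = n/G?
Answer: √6809 ≈ 82.517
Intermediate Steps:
n = 328 (n = -2*(-164) = 328)
x(G, y) = 328/G
f = 2 (f = 328/164 = 328*(1/164) = 2)
√(f + (-6967 + 13774)) = √(2 + (-6967 + 13774)) = √(2 + 6807) = √6809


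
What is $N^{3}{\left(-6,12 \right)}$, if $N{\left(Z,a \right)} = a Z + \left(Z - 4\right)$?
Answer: $-551368$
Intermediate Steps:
$N{\left(Z,a \right)} = -4 + Z + Z a$ ($N{\left(Z,a \right)} = Z a + \left(Z - 4\right) = Z a + \left(-4 + Z\right) = -4 + Z + Z a$)
$N^{3}{\left(-6,12 \right)} = \left(-4 - 6 - 72\right)^{3} = \left(-82\right)^{3} = -551368$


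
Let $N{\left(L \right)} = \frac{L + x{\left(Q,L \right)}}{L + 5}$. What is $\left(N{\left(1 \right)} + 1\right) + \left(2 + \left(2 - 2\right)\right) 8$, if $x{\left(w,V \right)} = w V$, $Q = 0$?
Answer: $\frac{103}{6} \approx 17.167$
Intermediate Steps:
$x{\left(w,V \right)} = V w$
$N{\left(L \right)} = \frac{L}{5 + L}$ ($N{\left(L \right)} = \frac{L + L 0}{L + 5} = \frac{L + 0}{5 + L} = \frac{L}{5 + L}$)
$\left(N{\left(1 \right)} + 1\right) + \left(2 + \left(2 - 2\right)\right) 8 = \left(1 \frac{1}{5 + 1} + 1\right) + \left(2 + \left(2 - 2\right)\right) 8 = \left(1 \cdot \frac{1}{6} + 1\right) + \left(2 + 0\right) 8 = \left(1 \cdot \frac{1}{6} + 1\right) + 2 \cdot 8 = \left(\frac{1}{6} + 1\right) + 16 = \frac{7}{6} + 16 = \frac{103}{6}$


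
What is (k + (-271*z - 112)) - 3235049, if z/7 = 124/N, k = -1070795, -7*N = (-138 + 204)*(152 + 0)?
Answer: -10798925999/2508 ≈ -4.3058e+6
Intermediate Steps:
N = -10032/7 (N = -(-138 + 204)*(152 + 0)/7 = -66*152/7 = -⅐*10032 = -10032/7 ≈ -1433.1)
z = -1519/2508 (z = 7*(124/(-10032/7)) = 7*(124*(-7/10032)) = 7*(-217/2508) = -1519/2508 ≈ -0.60566)
(k + (-271*z - 112)) - 3235049 = (-1070795 + (-271*(-1519/2508) - 112)) - 3235049 = (-1070795 + (411649/2508 - 112)) - 3235049 = (-1070795 + 130753/2508) - 3235049 = -2685423107/2508 - 3235049 = -10798925999/2508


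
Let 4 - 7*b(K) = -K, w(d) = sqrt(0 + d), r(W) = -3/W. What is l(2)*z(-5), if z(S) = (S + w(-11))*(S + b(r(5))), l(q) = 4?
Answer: 632/7 - 632*I*sqrt(11)/35 ≈ 90.286 - 59.889*I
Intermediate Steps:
w(d) = sqrt(d)
b(K) = 4/7 + K/7 (b(K) = 4/7 - (-1)*K/7 = 4/7 + K/7)
z(S) = (17/35 + S)*(S + I*sqrt(11)) (z(S) = (S + sqrt(-11))*(S + (4/7 + (-3/5)/7)) = (S + I*sqrt(11))*(S + (4/7 + (-3*1/5)/7)) = (S + I*sqrt(11))*(S + (4/7 + (1/7)*(-3/5))) = (S + I*sqrt(11))*(S + (4/7 - 3/35)) = (S + I*sqrt(11))*(S + 17/35) = (S + I*sqrt(11))*(17/35 + S) = (17/35 + S)*(S + I*sqrt(11)))
l(2)*z(-5) = 4*((-5)**2 + (17/35)*(-5) + 17*I*sqrt(11)/35 + I*(-5)*sqrt(11)) = 4*(25 - 17/7 + 17*I*sqrt(11)/35 - 5*I*sqrt(11)) = 4*(158/7 - 158*I*sqrt(11)/35) = 632/7 - 632*I*sqrt(11)/35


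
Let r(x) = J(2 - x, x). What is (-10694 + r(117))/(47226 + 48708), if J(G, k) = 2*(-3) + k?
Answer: -10583/95934 ≈ -0.11032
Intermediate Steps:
J(G, k) = -6 + k
r(x) = -6 + x
(-10694 + r(117))/(47226 + 48708) = (-10694 + (-6 + 117))/(47226 + 48708) = (-10694 + 111)/95934 = -10583*1/95934 = -10583/95934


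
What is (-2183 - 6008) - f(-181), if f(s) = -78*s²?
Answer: 2547167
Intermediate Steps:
(-2183 - 6008) - f(-181) = (-2183 - 6008) - (-78)*(-181)² = -8191 - (-78)*32761 = -8191 - 1*(-2555358) = -8191 + 2555358 = 2547167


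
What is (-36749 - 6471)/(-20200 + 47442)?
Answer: -21610/13621 ≈ -1.5865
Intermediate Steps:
(-36749 - 6471)/(-20200 + 47442) = -43220/27242 = -43220*1/27242 = -21610/13621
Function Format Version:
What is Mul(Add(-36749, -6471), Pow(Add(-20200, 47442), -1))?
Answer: Rational(-21610, 13621) ≈ -1.5865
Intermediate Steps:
Mul(Add(-36749, -6471), Pow(Add(-20200, 47442), -1)) = Mul(-43220, Pow(27242, -1)) = Mul(-43220, Rational(1, 27242)) = Rational(-21610, 13621)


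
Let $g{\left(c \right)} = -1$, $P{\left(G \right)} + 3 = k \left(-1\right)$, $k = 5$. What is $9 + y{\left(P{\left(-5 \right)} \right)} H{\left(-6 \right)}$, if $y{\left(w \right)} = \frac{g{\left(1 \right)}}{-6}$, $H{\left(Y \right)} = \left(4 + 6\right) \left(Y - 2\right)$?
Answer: $- \frac{13}{3} \approx -4.3333$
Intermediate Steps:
$H{\left(Y \right)} = -20 + 10 Y$ ($H{\left(Y \right)} = 10 \left(-2 + Y\right) = -20 + 10 Y$)
$P{\left(G \right)} = -8$ ($P{\left(G \right)} = -3 + 5 \left(-1\right) = -3 - 5 = -8$)
$y{\left(w \right)} = \frac{1}{6}$ ($y{\left(w \right)} = - \frac{1}{-6} = \left(-1\right) \left(- \frac{1}{6}\right) = \frac{1}{6}$)
$9 + y{\left(P{\left(-5 \right)} \right)} H{\left(-6 \right)} = 9 + \frac{-20 + 10 \left(-6\right)}{6} = 9 + \frac{-20 - 60}{6} = 9 + \frac{1}{6} \left(-80\right) = 9 - \frac{40}{3} = - \frac{13}{3}$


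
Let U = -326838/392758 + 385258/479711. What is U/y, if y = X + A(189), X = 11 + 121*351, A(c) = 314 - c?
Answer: -2737311127/4013799527744683 ≈ -6.8197e-7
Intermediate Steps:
X = 42482 (X = 11 + 42471 = 42482)
y = 42607 (y = 42482 + (314 - 1*189) = 42482 + (314 - 189) = 42482 + 125 = 42607)
U = -2737311127/94205166469 (U = -326838*1/392758 + 385258*(1/479711) = -163419/196379 + 385258/479711 = -2737311127/94205166469 ≈ -0.029057)
U/y = -2737311127/94205166469/42607 = -2737311127/94205166469*1/42607 = -2737311127/4013799527744683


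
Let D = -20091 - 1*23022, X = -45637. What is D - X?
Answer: 2524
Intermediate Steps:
D = -43113 (D = -20091 - 23022 = -43113)
D - X = -43113 - 1*(-45637) = -43113 + 45637 = 2524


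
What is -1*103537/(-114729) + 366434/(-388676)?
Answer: -899129687/22296204402 ≈ -0.040327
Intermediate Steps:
-1*103537/(-114729) + 366434/(-388676) = -103537*(-1/114729) + 366434*(-1/388676) = 103537/114729 - 183217/194338 = -899129687/22296204402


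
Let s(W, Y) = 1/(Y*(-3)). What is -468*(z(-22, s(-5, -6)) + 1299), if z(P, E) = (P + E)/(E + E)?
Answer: -515502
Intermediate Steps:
s(W, Y) = -1/(3*Y) (s(W, Y) = 1/(-3*Y) = -1/(3*Y))
z(P, E) = (E + P)/(2*E) (z(P, E) = (E + P)/((2*E)) = (E + P)*(1/(2*E)) = (E + P)/(2*E))
-468*(z(-22, s(-5, -6)) + 1299) = -468*((-⅓/(-6) - 22)/(2*((-⅓/(-6)))) + 1299) = -468*((-⅓*(-⅙) - 22)/(2*((-⅓*(-⅙)))) + 1299) = -468*((1/18 - 22)/(2*(1/18)) + 1299) = -468*((½)*18*(-395/18) + 1299) = -468*(-395/2 + 1299) = -468*2203/2 = -515502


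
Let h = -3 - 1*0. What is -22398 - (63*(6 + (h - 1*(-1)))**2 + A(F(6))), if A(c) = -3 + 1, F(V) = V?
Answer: -23404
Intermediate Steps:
h = -3 (h = -3 + 0 = -3)
A(c) = -2
-22398 - (63*(6 + (h - 1*(-1)))**2 + A(F(6))) = -22398 - (63*(6 + (-3 - 1*(-1)))**2 - 2) = -22398 - (63*(6 + (-3 + 1))**2 - 2) = -22398 - (63*(6 - 2)**2 - 2) = -22398 - (63*4**2 - 2) = -22398 - (63*16 - 2) = -22398 - (1008 - 2) = -22398 - 1*1006 = -22398 - 1006 = -23404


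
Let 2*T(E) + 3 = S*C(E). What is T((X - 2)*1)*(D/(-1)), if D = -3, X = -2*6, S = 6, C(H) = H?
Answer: -261/2 ≈ -130.50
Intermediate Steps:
X = -12
T(E) = -3/2 + 3*E (T(E) = -3/2 + (6*E)/2 = -3/2 + 3*E)
T((X - 2)*1)*(D/(-1)) = (-3/2 + 3*((-12 - 2)*1))*(-3/(-1)) = (-3/2 + 3*(-14*1))*(-3*(-1)) = (-3/2 + 3*(-14))*3 = (-3/2 - 42)*3 = -87/2*3 = -261/2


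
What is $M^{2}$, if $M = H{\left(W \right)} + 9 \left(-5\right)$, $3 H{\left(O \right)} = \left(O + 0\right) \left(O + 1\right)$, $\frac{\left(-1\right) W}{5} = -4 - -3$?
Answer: $1225$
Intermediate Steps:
$W = 5$ ($W = - 5 \left(-4 - -3\right) = - 5 \left(-4 + 3\right) = \left(-5\right) \left(-1\right) = 5$)
$H{\left(O \right)} = \frac{O \left(1 + O\right)}{3}$ ($H{\left(O \right)} = \frac{\left(O + 0\right) \left(O + 1\right)}{3} = \frac{O \left(1 + O\right)}{3}$)
$M = -35$ ($M = \frac{1}{3} \cdot 5 \left(1 + 5\right) + 9 \left(-5\right) = \frac{1}{3} \cdot 5 \cdot 6 - 45 = 10 - 45 = -35$)
$M^{2} = \left(-35\right)^{2} = 1225$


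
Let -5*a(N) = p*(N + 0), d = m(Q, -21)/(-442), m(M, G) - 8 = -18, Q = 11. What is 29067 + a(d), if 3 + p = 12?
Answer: 6423798/221 ≈ 29067.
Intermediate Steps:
p = 9 (p = -3 + 12 = 9)
m(M, G) = -10 (m(M, G) = 8 - 18 = -10)
d = 5/221 (d = -10/(-442) = -10*(-1/442) = 5/221 ≈ 0.022624)
a(N) = -9*N/5 (a(N) = -9*(N + 0)/5 = -9*N/5)
29067 + a(d) = 29067 - 9/5*5/221 = 29067 - 9/221 = 6423798/221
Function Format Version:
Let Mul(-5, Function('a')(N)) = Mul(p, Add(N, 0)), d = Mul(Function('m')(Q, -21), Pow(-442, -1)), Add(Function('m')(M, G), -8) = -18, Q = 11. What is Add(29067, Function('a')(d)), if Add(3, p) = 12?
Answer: Rational(6423798, 221) ≈ 29067.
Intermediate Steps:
p = 9 (p = Add(-3, 12) = 9)
Function('m')(M, G) = -10 (Function('m')(M, G) = Add(8, -18) = -10)
d = Rational(5, 221) (d = Mul(-10, Pow(-442, -1)) = Mul(-10, Rational(-1, 442)) = Rational(5, 221) ≈ 0.022624)
Function('a')(N) = Mul(Rational(-9, 5), N) (Function('a')(N) = Mul(Rational(-1, 5), Mul(9, Add(N, 0))) = Mul(Rational(-1, 5), Mul(9, N)) = Mul(Rational(-9, 5), N))
Add(29067, Function('a')(d)) = Add(29067, Mul(Rational(-9, 5), Rational(5, 221))) = Add(29067, Rational(-9, 221)) = Rational(6423798, 221)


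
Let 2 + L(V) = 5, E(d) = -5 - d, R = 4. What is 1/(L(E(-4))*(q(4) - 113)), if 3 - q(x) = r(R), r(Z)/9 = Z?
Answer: -1/438 ≈ -0.0022831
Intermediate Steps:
r(Z) = 9*Z
L(V) = 3 (L(V) = -2 + 5 = 3)
q(x) = -33 (q(x) = 3 - 9*4 = 3 - 1*36 = 3 - 36 = -33)
1/(L(E(-4))*(q(4) - 113)) = 1/(3*(-33 - 113)) = 1/(3*(-146)) = 1/(-438) = -1/438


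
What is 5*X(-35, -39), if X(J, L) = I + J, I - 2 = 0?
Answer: -165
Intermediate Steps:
I = 2 (I = 2 + 0 = 2)
X(J, L) = 2 + J
5*X(-35, -39) = 5*(2 - 35) = 5*(-33) = -165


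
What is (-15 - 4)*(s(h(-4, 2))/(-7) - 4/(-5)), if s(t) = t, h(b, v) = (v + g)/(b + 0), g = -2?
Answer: -76/5 ≈ -15.200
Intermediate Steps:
h(b, v) = (-2 + v)/b (h(b, v) = (v - 2)/(b + 0) = (-2 + v)/b)
(-15 - 4)*(s(h(-4, 2))/(-7) - 4/(-5)) = (-15 - 4)*(((-2 + 2)/(-4))/(-7) - 4/(-5)) = -19*(-¼*0*(-⅐) - 4*(-⅕)) = -19*(0*(-⅐) + ⅘) = -19*(0 + ⅘) = -19*⅘ = -76/5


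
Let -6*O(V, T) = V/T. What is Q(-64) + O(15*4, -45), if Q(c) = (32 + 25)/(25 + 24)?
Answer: 611/441 ≈ 1.3855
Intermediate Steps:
O(V, T) = -V/(6*T)
Q(c) = 57/49
Q(-64) + O(15*4, -45) = 57/49 - ⅙*15*4/(-45) = 57/49 - ⅙*60*(-1/45) = 57/49 + 2/9 = 611/441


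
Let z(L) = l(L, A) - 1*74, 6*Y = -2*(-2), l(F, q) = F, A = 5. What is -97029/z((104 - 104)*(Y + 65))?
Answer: 97029/74 ≈ 1311.2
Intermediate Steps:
Y = ⅔ (Y = (-2*(-2))/6 = (⅙)*4 = ⅔ ≈ 0.66667)
z(L) = -74 + L (z(L) = L - 1*74 = L - 74 = -74 + L)
-97029/z((104 - 104)*(Y + 65)) = -97029/(-74 + (104 - 104)*(⅔ + 65)) = -97029/(-74 + 0*(197/3)) = -97029/(-74 + 0) = -97029/(-74) = -97029*(-1/74) = 97029/74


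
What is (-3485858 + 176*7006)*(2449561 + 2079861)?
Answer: -10203890940444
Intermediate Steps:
(-3485858 + 176*7006)*(2449561 + 2079861) = (-3485858 + 1233056)*4529422 = -2252802*4529422 = -10203890940444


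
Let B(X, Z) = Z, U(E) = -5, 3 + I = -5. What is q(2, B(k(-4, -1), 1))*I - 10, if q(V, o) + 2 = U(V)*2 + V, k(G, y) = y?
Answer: 70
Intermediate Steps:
I = -8 (I = -3 - 5 = -8)
q(V, o) = -12 + V (q(V, o) = -2 + (-5*2 + V) = -2 + (-10 + V) = -12 + V)
q(2, B(k(-4, -1), 1))*I - 10 = (-12 + 2)*(-8) - 10 = -10*(-8) - 10 = 80 - 10 = 70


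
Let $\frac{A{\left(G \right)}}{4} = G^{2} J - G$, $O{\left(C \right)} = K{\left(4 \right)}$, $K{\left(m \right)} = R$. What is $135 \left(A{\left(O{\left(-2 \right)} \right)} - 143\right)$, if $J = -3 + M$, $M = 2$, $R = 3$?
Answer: $-25785$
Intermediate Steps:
$K{\left(m \right)} = 3$
$O{\left(C \right)} = 3$
$J = -1$ ($J = -3 + 2 = -1$)
$A{\left(G \right)} = - 4 G - 4 G^{2}$ ($A{\left(G \right)} = 4 \left(G^{2} \left(-1\right) - G\right) = 4 \left(- G^{2} - G\right) = 4 \left(- G - G^{2}\right) = - 4 G - 4 G^{2}$)
$135 \left(A{\left(O{\left(-2 \right)} \right)} - 143\right) = 135 \left(4 \cdot 3 \left(-1 - 3\right) - 143\right) = 135 \left(4 \cdot 3 \left(-4\right) - 143\right) = 135 \left(-48 - 143\right) = 135 \left(-191\right) = -25785$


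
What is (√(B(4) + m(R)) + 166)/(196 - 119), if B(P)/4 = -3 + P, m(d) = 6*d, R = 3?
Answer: 166/77 + √22/77 ≈ 2.2168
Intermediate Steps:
B(P) = -12 + 4*P (B(P) = 4*(-3 + P) = -12 + 4*P)
(√(B(4) + m(R)) + 166)/(196 - 119) = (√((-12 + 4*4) + 6*3) + 166)/(196 - 119) = (√((-12 + 16) + 18) + 166)/77 = (√(4 + 18) + 166)*(1/77) = (√22 + 166)*(1/77) = (166 + √22)*(1/77) = 166/77 + √22/77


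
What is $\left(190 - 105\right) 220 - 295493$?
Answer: $-276793$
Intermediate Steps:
$\left(190 - 105\right) 220 - 295493 = 85 \cdot 220 - 295493 = 18700 - 295493 = -276793$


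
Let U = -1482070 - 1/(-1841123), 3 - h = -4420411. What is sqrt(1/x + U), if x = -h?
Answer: 3*I*sqrt(10907311221901765968456548484842)/8138525884922 ≈ 1217.4*I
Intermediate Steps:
h = 4420414 (h = 3 - 1*(-4420411) = 3 + 4420411 = 4420414)
x = -4420414 (x = -1*4420414 = -4420414)
U = -2728673164609/1841123 (U = -1482070 - 1*(-1/1841123) = -1482070 + 1/1841123 = -2728673164609/1841123 ≈ -1.4821e+6)
sqrt(1/x + U) = sqrt(1/(-4420414) - 2728673164609/1841123) = sqrt(-1/4420414 - 2728673164609/1841123) = sqrt(-12061865058263769249/8138525884922) = 3*I*sqrt(10907311221901765968456548484842)/8138525884922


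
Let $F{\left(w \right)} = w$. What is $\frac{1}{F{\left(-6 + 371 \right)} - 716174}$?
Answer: $- \frac{1}{715809} \approx -1.397 \cdot 10^{-6}$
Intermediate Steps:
$\frac{1}{F{\left(-6 + 371 \right)} - 716174} = \frac{1}{\left(-6 + 371\right) - 716174} = \frac{1}{365 - 716174} = \frac{1}{-715809} = - \frac{1}{715809}$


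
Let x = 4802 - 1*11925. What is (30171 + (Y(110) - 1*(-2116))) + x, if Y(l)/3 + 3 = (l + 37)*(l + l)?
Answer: 122175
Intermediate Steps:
Y(l) = -9 + 6*l*(37 + l) (Y(l) = -9 + 3*((l + 37)*(l + l)) = -9 + 3*((37 + l)*(2*l)) = -9 + 3*(2*l*(37 + l)) = -9 + 6*l*(37 + l))
x = -7123 (x = 4802 - 11925 = -7123)
(30171 + (Y(110) - 1*(-2116))) + x = (30171 + ((-9 + 6*110² + 222*110) - 1*(-2116))) - 7123 = (30171 + ((-9 + 6*12100 + 24420) + 2116)) - 7123 = (30171 + ((-9 + 72600 + 24420) + 2116)) - 7123 = (30171 + (97011 + 2116)) - 7123 = (30171 + 99127) - 7123 = 129298 - 7123 = 122175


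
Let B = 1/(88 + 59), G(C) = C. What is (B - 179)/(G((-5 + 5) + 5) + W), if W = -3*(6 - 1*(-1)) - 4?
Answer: 6578/735 ≈ 8.9497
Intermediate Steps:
B = 1/147 ≈ 0.0068027
W = -25 (W = -3*(6 + 1) - 4 = -3*7 - 4 = -21 - 4 = -25)
(B - 179)/(G((-5 + 5) + 5) + W) = (1/147 - 179)/(((-5 + 5) + 5) - 25) = -26312/(147*((0 + 5) - 25)) = -26312/(147*(5 - 25)) = -26312/147/(-20) = -26312/147*(-1/20) = 6578/735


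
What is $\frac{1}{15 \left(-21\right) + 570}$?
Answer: $\frac{1}{255} \approx 0.0039216$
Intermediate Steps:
$\frac{1}{15 \left(-21\right) + 570} = \frac{1}{-315 + 570} = \frac{1}{255}$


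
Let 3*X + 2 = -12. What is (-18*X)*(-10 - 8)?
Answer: -1512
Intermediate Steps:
X = -14/3 (X = -⅔ + (⅓)*(-12) = -⅔ - 4 = -14/3 ≈ -4.6667)
(-18*X)*(-10 - 8) = (-18*(-14/3))*(-10 - 8) = 84*(-18) = -1512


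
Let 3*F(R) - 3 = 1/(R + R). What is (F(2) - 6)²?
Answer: 3481/144 ≈ 24.174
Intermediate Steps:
F(R) = 1 + 1/(6*R) (F(R) = 1 + 1/(3*(R + R)) = 1 + 1/(3*((2*R))) = 1 + (1/(2*R))/3 = 1 + 1/(6*R))
(F(2) - 6)² = ((⅙ + 2)/2 - 6)² = ((½)*(13/6) - 6)² = (13/12 - 6)² = (-59/12)² = 3481/144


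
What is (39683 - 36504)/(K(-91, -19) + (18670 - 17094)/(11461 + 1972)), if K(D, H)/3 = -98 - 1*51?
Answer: -3882137/545725 ≈ -7.1137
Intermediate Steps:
K(D, H) = -447 (K(D, H) = 3*(-98 - 1*51) = 3*(-98 - 51) = 3*(-149) = -447)
(39683 - 36504)/(K(-91, -19) + (18670 - 17094)/(11461 + 1972)) = (39683 - 36504)/(-447 + (18670 - 17094)/(11461 + 1972)) = 3179/(-447 + 1576/13433) = 3179/(-6002975/13433) = 3179*(-13433/6002975) = -3882137/545725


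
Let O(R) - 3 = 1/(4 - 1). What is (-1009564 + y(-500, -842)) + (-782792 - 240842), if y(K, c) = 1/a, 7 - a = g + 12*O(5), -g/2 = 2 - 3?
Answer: -71161931/35 ≈ -2.0332e+6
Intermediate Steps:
g = 2 (g = -2*(2 - 3) = -2*(-1) = 2)
O(R) = 10/3 (O(R) = 3 + 1/(4 - 1) = 3 + 1/3 = 10/3)
a = -35 (a = 7 - (2 + 12*(10/3)) = 7 - (2 + 40) = 7 - 1*42 = 7 - 42 = -35)
y(K, c) = -1/35 (y(K, c) = 1/(-35) = -1/35)
(-1009564 + y(-500, -842)) + (-782792 - 240842) = (-1009564 - 1/35) + (-782792 - 240842) = -35334741/35 - 1023634 = -71161931/35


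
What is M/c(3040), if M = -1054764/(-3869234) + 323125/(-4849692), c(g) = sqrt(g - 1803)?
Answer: 113677479307*sqrt(1237)/682700051724204 ≈ 0.0058564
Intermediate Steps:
c(g) = sqrt(-1803 + g)
M = 113677479307/551899799292 (M = -1054764*(-1/3869234) + 323125*(-1/4849692) = 527382/1934617 - 323125/4849692 = 113677479307/551899799292 ≈ 0.20597)
M/c(3040) = 113677479307/(551899799292*(sqrt(-1803 + 3040))) = 113677479307/(551899799292*(sqrt(1237))) = 113677479307*(sqrt(1237)/1237)/551899799292 = 113677479307*sqrt(1237)/682700051724204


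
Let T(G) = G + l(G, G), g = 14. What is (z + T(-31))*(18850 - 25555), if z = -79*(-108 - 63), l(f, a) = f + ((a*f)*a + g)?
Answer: 109492650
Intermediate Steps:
l(f, a) = 14 + f + f*a² (l(f, a) = f + ((a*f)*a + 14) = f + (f*a² + 14) = f + (14 + f*a²) = 14 + f + f*a²)
z = 13509 (z = -79*(-171) = 13509)
T(G) = 14 + G³ + 2*G (T(G) = G + (14 + G + G*G²) = G + (14 + G + G³) = 14 + G³ + 2*G)
(z + T(-31))*(18850 - 25555) = (13509 + (14 + (-31)³ + 2*(-31)))*(18850 - 25555) = (13509 + (14 - 29791 - 62))*(-6705) = (13509 - 29839)*(-6705) = -16330*(-6705) = 109492650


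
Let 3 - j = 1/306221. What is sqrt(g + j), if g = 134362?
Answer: 2*sqrt(3149895209298686)/306221 ≈ 366.56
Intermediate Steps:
j = 918662/306221 (j = 3 - 1/306221 = 918662/306221 ≈ 3.0000)
sqrt(g + j) = sqrt(134362 + 918662/306221) = sqrt(41145384664/306221) = 2*sqrt(3149895209298686)/306221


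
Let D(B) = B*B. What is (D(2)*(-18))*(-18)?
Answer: 1296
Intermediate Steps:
D(B) = B²
(D(2)*(-18))*(-18) = (2²*(-18))*(-18) = (4*(-18))*(-18) = -72*(-18) = 1296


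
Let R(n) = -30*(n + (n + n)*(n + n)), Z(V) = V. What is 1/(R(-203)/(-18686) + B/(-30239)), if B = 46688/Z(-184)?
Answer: 6498028471/1717580889763 ≈ 0.0037832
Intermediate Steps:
R(n) = -120*n² - 30*n (R(n) = -30*(n + (2*n)*(2*n)) = -30*(n + 4*n²) = -120*n² - 30*n)
B = -5836/23 (B = 46688/(-184) = 46688*(-1/184) = -5836/23 ≈ -253.74)
1/(R(-203)/(-18686) + B/(-30239)) = 1/(-30*(-203)*(1 + 4*(-203))/(-18686) - 5836/23/(-30239)) = 1/(-30*(-203)*(1 - 812)*(-1/18686) - 5836/23*(-1/30239)) = 1/(-30*(-203)*(-811)*(-1/18686) + 5836/695497) = 1/(-4938990*(-1/18686) + 5836/695497) = 1/(2469495/9343 + 5836/695497) = 1/(1717580889763/6498028471) = 6498028471/1717580889763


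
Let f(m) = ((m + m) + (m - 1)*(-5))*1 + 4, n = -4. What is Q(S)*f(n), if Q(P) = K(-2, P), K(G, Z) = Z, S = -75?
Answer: -1575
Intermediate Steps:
Q(P) = P
f(m) = 9 - 3*m (f(m) = (2*m + (-1 + m)*(-5))*1 + 4 = (2*m + (5 - 5*m))*1 + 4 = (5 - 3*m)*1 + 4 = (5 - 3*m) + 4 = 9 - 3*m)
Q(S)*f(n) = -75*(9 - 3*(-4)) = -75*(9 + 12) = -75*21 = -1575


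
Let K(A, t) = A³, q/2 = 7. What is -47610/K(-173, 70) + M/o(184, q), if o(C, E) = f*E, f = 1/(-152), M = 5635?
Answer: -316772678450/5177717 ≈ -61180.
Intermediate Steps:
f = -1/152 ≈ -0.0065789
q = 14 (q = 2*7 = 14)
o(C, E) = -E/152
-47610/K(-173, 70) + M/o(184, q) = -47610/((-173)³) + 5635/((-1/152*14)) = -47610/(-5177717) + 5635/(-7/76) = -47610*(-1/5177717) + 5635*(-76/7) = 47610/5177717 - 61180 = -316772678450/5177717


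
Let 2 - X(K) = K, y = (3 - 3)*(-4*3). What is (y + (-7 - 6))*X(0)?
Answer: -26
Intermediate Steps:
y = 0 (y = 0*(-12) = 0)
X(K) = 2 - K
(y + (-7 - 6))*X(0) = (0 + (-7 - 6))*(2 - 1*0) = (0 - 13)*(2 + 0) = -13*2 = -26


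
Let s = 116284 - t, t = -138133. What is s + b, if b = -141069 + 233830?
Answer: 347178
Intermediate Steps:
s = 254417 (s = 116284 - 1*(-138133) = 116284 + 138133 = 254417)
b = 92761
s + b = 254417 + 92761 = 347178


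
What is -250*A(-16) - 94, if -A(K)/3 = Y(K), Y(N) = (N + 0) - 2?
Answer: -13594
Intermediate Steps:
Y(N) = -2 + N (Y(N) = N - 2 = -2 + N)
A(K) = 6 - 3*K (A(K) = -3*(-2 + K) = 6 - 3*K)
-250*A(-16) - 94 = -250*(6 - 3*(-16)) - 94 = -250*(6 + 48) - 94 = -250*54 - 94 = -13500 - 94 = -13594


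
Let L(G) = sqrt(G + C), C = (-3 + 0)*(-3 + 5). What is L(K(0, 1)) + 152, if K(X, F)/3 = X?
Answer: 152 + I*sqrt(6) ≈ 152.0 + 2.4495*I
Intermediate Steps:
K(X, F) = 3*X
C = -6 (C = -3*2 = -6)
L(G) = sqrt(-6 + G) (L(G) = sqrt(G - 6) = sqrt(-6 + G))
L(K(0, 1)) + 152 = sqrt(-6 + 3*0) + 152 = sqrt(-6 + 0) + 152 = sqrt(-6) + 152 = I*sqrt(6) + 152 = 152 + I*sqrt(6)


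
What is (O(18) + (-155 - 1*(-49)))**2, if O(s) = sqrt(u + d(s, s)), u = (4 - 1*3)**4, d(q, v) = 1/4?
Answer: (212 - sqrt(5))**2/4 ≈ 11000.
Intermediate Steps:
d(q, v) = 1/4
u = 1 (u = (4 - 3)**4 = 1**4 = 1)
O(s) = sqrt(5)/2 (O(s) = sqrt(1 + 1/4) = sqrt(5/4) = sqrt(5)/2)
(O(18) + (-155 - 1*(-49)))**2 = (sqrt(5)/2 + (-155 - 1*(-49)))**2 = (sqrt(5)/2 + (-155 + 49))**2 = (sqrt(5)/2 - 106)**2 = (-106 + sqrt(5)/2)**2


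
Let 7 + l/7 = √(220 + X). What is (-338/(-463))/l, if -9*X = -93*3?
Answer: 169/46763 + 169*√251/327341 ≈ 0.011793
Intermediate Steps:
X = 31 (X = -(-31)*3/3 = -⅑*(-279) = 31)
l = -49 + 7*√251 (l = -49 + 7*√(220 + 31) = -49 + 7*√251 ≈ 61.901)
(-338/(-463))/l = (-338/(-463))/(-49 + 7*√251) = (-338*(-1/463))/(-49 + 7*√251) = 338/(463*(-49 + 7*√251))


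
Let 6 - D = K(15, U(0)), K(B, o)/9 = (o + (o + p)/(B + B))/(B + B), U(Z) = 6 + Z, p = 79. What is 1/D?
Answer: 20/67 ≈ 0.29851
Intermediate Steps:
K(B, o) = 9*(o + (79 + o)/(2*B))/(2*B) (K(B, o) = 9*((o + (o + 79)/(B + B))/(B + B)) = 9*((o + (79 + o)/((2*B)))/((2*B))) = 9*((o + (79 + o)*(1/(2*B)))*(1/(2*B))) = 9*((o + (79 + o)/(2*B))*(1/(2*B))) = 9*((o + (79 + o)/(2*B))/(2*B)) = 9*(o + (79 + o)/(2*B))/(2*B))
D = 67/20 (D = 6 - 9*(79 + (6 + 0) + 2*15*(6 + 0))/(4*15²) = 6 - 9*(79 + 6 + 2*15*6)/(4*225) = 6 - 9*(79 + 6 + 180)/(4*225) = 6 - 9*265/(4*225) = 6 - 1*53/20 = 6 - 53/20 = 67/20 ≈ 3.3500)
1/D = 1/(67/20) = 20/67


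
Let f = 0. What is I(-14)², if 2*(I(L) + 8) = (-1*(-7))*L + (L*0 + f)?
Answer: 3249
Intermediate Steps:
I(L) = -8 + 7*L/2 (I(L) = -8 + ((-1*(-7))*L + (L*0 + 0))/2 = -8 + (7*L + (0 + 0))/2 = -8 + (7*L + 0)/2 = -8 + (7*L)/2 = -8 + 7*L/2)
I(-14)² = (-8 + (7/2)*(-14))² = (-8 - 49)² = (-57)² = 3249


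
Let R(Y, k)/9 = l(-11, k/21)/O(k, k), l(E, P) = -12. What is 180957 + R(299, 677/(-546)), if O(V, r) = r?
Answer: 122566857/677 ≈ 1.8104e+5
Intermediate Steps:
R(Y, k) = -108/k (R(Y, k) = 9*(-12/k) = -108/k)
180957 + R(299, 677/(-546)) = 180957 - 108/(677/(-546)) = 180957 - 108/(677*(-1/546)) = 180957 - 108/(-677/546) = 180957 - 108*(-546/677) = 180957 + 58968/677 = 122566857/677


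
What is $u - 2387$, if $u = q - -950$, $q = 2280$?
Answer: $843$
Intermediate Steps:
$u = 3230$ ($u = 2280 - -950 = 2280 + 950 = 3230$)
$u - 2387 = 3230 - 2387 = 843$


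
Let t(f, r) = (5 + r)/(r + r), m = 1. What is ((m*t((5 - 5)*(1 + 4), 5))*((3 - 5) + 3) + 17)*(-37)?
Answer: -666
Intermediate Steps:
t(f, r) = (5 + r)/(2*r) (t(f, r) = (5 + r)/((2*r)) = (5 + r)*(1/(2*r)) = (5 + r)/(2*r))
((m*t((5 - 5)*(1 + 4), 5))*((3 - 5) + 3) + 17)*(-37) = ((1*((½)*(5 + 5)/5))*((3 - 5) + 3) + 17)*(-37) = ((1*((½)*(⅕)*10))*(-2 + 3) + 17)*(-37) = ((1*1)*1 + 17)*(-37) = (1*1 + 17)*(-37) = (1 + 17)*(-37) = 18*(-37) = -666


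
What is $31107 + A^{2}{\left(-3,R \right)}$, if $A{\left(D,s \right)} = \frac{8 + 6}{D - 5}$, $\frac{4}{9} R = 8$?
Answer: $\frac{497761}{16} \approx 31110.0$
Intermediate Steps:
$R = 18$ ($R = \frac{9}{4} \cdot 8 = 18$)
$A{\left(D,s \right)} = \frac{14}{-5 + D}$
$31107 + A^{2}{\left(-3,R \right)} = 31107 + \left(\frac{14}{-5 - 3}\right)^{2} = 31107 + \left(\frac{14}{-8}\right)^{2} = 31107 + \left(14 \left(- \frac{1}{8}\right)\right)^{2} = 31107 + \left(- \frac{7}{4}\right)^{2} = 31107 + \frac{49}{16} = \frac{497761}{16}$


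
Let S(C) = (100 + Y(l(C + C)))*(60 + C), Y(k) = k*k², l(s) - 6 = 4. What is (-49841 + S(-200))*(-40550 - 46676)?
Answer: 17780235066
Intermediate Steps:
l(s) = 10 (l(s) = 6 + 4 = 10)
Y(k) = k³
S(C) = 66000 + 1100*C (S(C) = (100 + 10³)*(60 + C) = (100 + 1000)*(60 + C) = 1100*(60 + C) = 66000 + 1100*C)
(-49841 + S(-200))*(-40550 - 46676) = (-49841 + (66000 + 1100*(-200)))*(-40550 - 46676) = (-49841 + (66000 - 220000))*(-87226) = (-49841 - 154000)*(-87226) = -203841*(-87226) = 17780235066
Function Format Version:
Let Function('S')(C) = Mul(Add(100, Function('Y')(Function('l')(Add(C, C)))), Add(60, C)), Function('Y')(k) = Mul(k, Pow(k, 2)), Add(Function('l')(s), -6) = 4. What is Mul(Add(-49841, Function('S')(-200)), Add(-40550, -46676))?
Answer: 17780235066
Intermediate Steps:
Function('l')(s) = 10 (Function('l')(s) = Add(6, 4) = 10)
Function('Y')(k) = Pow(k, 3)
Function('S')(C) = Add(66000, Mul(1100, C)) (Function('S')(C) = Mul(Add(100, Pow(10, 3)), Add(60, C)) = Mul(Add(100, 1000), Add(60, C)) = Mul(1100, Add(60, C)) = Add(66000, Mul(1100, C)))
Mul(Add(-49841, Function('S')(-200)), Add(-40550, -46676)) = Mul(Add(-49841, Add(66000, Mul(1100, -200))), Add(-40550, -46676)) = Mul(Add(-49841, Add(66000, -220000)), -87226) = Mul(Add(-49841, -154000), -87226) = Mul(-203841, -87226) = 17780235066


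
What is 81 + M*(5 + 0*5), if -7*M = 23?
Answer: 452/7 ≈ 64.571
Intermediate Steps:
M = -23/7 (M = -⅐*23 = -23/7 ≈ -3.2857)
81 + M*(5 + 0*5) = 81 - 23*(5 + 0*5)/7 = 81 - 23*(5 + 0)/7 = 81 - 23/7*5 = 81 - 115/7 = 452/7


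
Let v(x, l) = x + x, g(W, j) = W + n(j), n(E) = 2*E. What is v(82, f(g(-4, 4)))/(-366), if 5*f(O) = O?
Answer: -82/183 ≈ -0.44809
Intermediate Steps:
g(W, j) = W + 2*j
f(O) = O/5
v(x, l) = 2*x
v(82, f(g(-4, 4)))/(-366) = (2*82)/(-366) = 164*(-1/366) = -82/183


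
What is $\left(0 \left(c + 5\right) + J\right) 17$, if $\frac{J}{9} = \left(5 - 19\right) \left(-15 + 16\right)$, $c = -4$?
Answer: $-2142$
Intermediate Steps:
$J = -126$ ($J = 9 \left(5 - 19\right) \left(-15 + 16\right) = 9 \left(\left(-14\right) 1\right) = 9 \left(-14\right) = -126$)
$\left(0 \left(c + 5\right) + J\right) 17 = \left(0 \left(-4 + 5\right) - 126\right) 17 = \left(0 \cdot 1 - 126\right) 17 = \left(0 - 126\right) 17 = \left(-126\right) 17 = -2142$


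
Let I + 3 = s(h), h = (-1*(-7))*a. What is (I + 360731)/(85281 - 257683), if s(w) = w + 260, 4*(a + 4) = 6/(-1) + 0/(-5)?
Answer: -721899/344804 ≈ -2.0937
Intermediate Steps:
a = -11/2 (a = -4 + (6/(-1) + 0/(-5))/4 = -4 + (6*(-1) + 0*(-1/5))/4 = -4 + (-6 + 0)/4 = -4 + (1/4)*(-6) = -4 - 3/2 = -11/2 ≈ -5.5000)
h = -77/2 (h = -1*(-7)*(-11/2) = 7*(-11/2) = -77/2 ≈ -38.500)
s(w) = 260 + w
I = 437/2 (I = -3 + (260 - 77/2) = -3 + 443/2 = 437/2 ≈ 218.50)
(I + 360731)/(85281 - 257683) = (437/2 + 360731)/(85281 - 257683) = (721899/2)/(-172402) = (721899/2)*(-1/172402) = -721899/344804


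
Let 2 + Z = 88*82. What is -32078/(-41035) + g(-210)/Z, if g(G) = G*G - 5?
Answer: 2040849017/296026490 ≈ 6.8941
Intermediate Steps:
Z = 7214 (Z = -2 + 88*82 = -2 + 7216 = 7214)
g(G) = -5 + G**2 (g(G) = G**2 - 5 = -5 + G**2)
-32078/(-41035) + g(-210)/Z = -32078/(-41035) + (-5 + (-210)**2)/7214 = -32078*(-1/41035) + (-5 + 44100)*(1/7214) = 32078/41035 + 44095*(1/7214) = 32078/41035 + 44095/7214 = 2040849017/296026490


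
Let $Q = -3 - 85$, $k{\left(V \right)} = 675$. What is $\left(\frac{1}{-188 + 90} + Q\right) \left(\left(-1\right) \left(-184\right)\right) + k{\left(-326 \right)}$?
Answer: $- \frac{760425}{49} \approx -15519.0$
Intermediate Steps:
$Q = -88$ ($Q = -3 - 85 = -88$)
$\left(\frac{1}{-188 + 90} + Q\right) \left(\left(-1\right) \left(-184\right)\right) + k{\left(-326 \right)} = \left(\frac{1}{-188 + 90} - 88\right) \left(\left(-1\right) \left(-184\right)\right) + 675 = \left(\frac{1}{-98} - 88\right) 184 + 675 = \left(- \frac{1}{98} - 88\right) 184 + 675 = \left(- \frac{8625}{98}\right) 184 + 675 = - \frac{793500}{49} + 675 = - \frac{760425}{49}$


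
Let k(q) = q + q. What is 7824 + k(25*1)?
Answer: 7874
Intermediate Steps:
k(q) = 2*q
7824 + k(25*1) = 7824 + 2*(25*1) = 7824 + 2*25 = 7824 + 50 = 7874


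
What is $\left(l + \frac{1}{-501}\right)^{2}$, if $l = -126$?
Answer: $\frac{3985018129}{251001} \approx 15877.0$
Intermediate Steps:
$\left(l + \frac{1}{-501}\right)^{2} = \left(-126 + \frac{1}{-501}\right)^{2} = \left(-126 - \frac{1}{501}\right)^{2} = \left(- \frac{63127}{501}\right)^{2} = \frac{3985018129}{251001}$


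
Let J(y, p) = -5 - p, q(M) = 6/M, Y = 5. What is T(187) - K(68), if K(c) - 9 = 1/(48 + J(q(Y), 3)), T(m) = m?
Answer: 7119/40 ≈ 177.98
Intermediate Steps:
K(c) = 361/40 (K(c) = 9 + 1/(48 + (-5 - 1*3)) = 9 + 1/(48 + (-5 - 3)) = 9 + 1/(48 - 8) = 9 + 1/40 = 361/40)
T(187) - K(68) = 187 - 1*361/40 = 187 - 361/40 = 7119/40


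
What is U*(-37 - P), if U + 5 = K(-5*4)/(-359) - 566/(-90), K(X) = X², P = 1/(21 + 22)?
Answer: -4492624/694665 ≈ -6.4673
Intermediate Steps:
P = 1/43 ≈ 0.023256
U = 2822/16155 (U = -5 + ((-5*4)²/(-359) - 566/(-90)) = -5 + ((-20)²*(-1/359) - 566*(-1/90)) = -5 + (400*(-1/359) + 283/45) = -5 + (-400/359 + 283/45) = -5 + 83597/16155 = 2822/16155 ≈ 0.17468)
U*(-37 - P) = 2822*(-37 - 1*1/43)/16155 = 2822*(-37 - 1/43)/16155 = (2822/16155)*(-1592/43) = -4492624/694665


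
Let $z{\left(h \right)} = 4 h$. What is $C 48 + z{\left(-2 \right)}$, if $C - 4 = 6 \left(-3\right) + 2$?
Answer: $-584$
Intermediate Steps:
$C = -12$ ($C = 4 + \left(6 \left(-3\right) + 2\right) = 4 + \left(-18 + 2\right) = 4 - 16 = -12$)
$C 48 + z{\left(-2 \right)} = \left(-12\right) 48 + 4 \left(-2\right) = -576 - 8 = -584$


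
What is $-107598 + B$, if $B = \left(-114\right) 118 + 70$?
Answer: $-120980$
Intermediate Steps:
$B = -13382$ ($B = -13452 + 70 = -13382$)
$-107598 + B = -107598 - 13382 = -120980$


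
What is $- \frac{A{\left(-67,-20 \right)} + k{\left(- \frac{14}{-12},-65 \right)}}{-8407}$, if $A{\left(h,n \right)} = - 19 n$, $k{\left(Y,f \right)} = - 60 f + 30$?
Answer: $\frac{4310}{8407} \approx 0.51267$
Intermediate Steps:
$k{\left(Y,f \right)} = 30 - 60 f$
$- \frac{A{\left(-67,-20 \right)} + k{\left(- \frac{14}{-12},-65 \right)}}{-8407} = - \frac{\left(-19\right) \left(-20\right) + \left(30 - -3900\right)}{-8407} = - \frac{\left(380 + \left(30 + 3900\right)\right) \left(-1\right)}{8407} = - \frac{\left(380 + 3930\right) \left(-1\right)}{8407} = - \frac{4310 \left(-1\right)}{8407} = \left(-1\right) \left(- \frac{4310}{8407}\right) = \frac{4310}{8407}$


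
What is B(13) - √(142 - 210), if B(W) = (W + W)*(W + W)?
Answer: 676 - 2*I*√17 ≈ 676.0 - 8.2462*I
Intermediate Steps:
B(W) = 4*W² (B(W) = (2*W)*(2*W) = 4*W²)
B(13) - √(142 - 210) = 4*13² - √(142 - 210) = 4*169 - √(-68) = 676 - 2*I*√17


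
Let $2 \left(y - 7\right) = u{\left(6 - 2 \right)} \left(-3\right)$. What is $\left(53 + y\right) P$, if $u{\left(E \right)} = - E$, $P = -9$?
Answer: $-594$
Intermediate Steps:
$y = 13$ ($y = 7 + \frac{- (6 - 2) \left(-3\right)}{2} = 7 + \frac{\left(-1\right) 4 \left(-3\right)}{2} = 7 + \frac{\left(-4\right) \left(-3\right)}{2} = 7 + \frac{1}{2} \cdot 12 = 7 + 6 = 13$)
$\left(53 + y\right) P = \left(53 + 13\right) \left(-9\right) = 66 \left(-9\right) = -594$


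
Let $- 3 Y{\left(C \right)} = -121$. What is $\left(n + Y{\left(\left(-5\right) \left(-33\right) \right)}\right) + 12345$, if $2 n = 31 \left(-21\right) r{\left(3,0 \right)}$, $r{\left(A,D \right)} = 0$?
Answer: $\frac{37156}{3} \approx 12385.0$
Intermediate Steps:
$Y{\left(C \right)} = \frac{121}{3}$ ($Y{\left(C \right)} = \left(- \frac{1}{3}\right) \left(-121\right) = \frac{121}{3}$)
$n = 0$ ($n = \frac{31 \left(-21\right) 0}{2} = \frac{\left(-651\right) 0}{2} = \frac{1}{2} \cdot 0 = 0$)
$\left(n + Y{\left(\left(-5\right) \left(-33\right) \right)}\right) + 12345 = \left(0 + \frac{121}{3}\right) + 12345 = \frac{121}{3} + 12345 = \frac{37156}{3}$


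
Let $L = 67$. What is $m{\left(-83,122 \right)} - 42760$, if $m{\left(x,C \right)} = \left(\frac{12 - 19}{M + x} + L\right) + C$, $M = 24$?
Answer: $- \frac{2511682}{59} \approx -42571.0$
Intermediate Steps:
$m{\left(x,C \right)} = 67 + C - \frac{7}{24 + x}$ ($m{\left(x,C \right)} = \left(\frac{12 - 19}{24 + x} + 67\right) + C = \left(- \frac{7}{24 + x} + 67\right) + C = \left(67 - \frac{7}{24 + x}\right) + C = 67 + C - \frac{7}{24 + x}$)
$m{\left(-83,122 \right)} - 42760 = \frac{1601 + 24 \cdot 122 + 67 \left(-83\right) + 122 \left(-83\right)}{24 - 83} - 42760 = \frac{1601 + 2928 - 5561 - 10126}{-59} - 42760 = \left(- \frac{1}{59}\right) \left(-11158\right) - 42760 = \frac{11158}{59} - 42760 = - \frac{2511682}{59}$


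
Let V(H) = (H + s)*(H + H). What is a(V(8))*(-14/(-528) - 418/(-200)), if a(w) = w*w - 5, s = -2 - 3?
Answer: 2919521/600 ≈ 4865.9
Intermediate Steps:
s = -5
V(H) = 2*H*(-5 + H) (V(H) = (H - 5)*(H + H) = (-5 + H)*(2*H) = 2*H*(-5 + H))
a(w) = -5 + w² (a(w) = w² - 5 = -5 + w²)
a(V(8))*(-14/(-528) - 418/(-200)) = (-5 + (2*8*(-5 + 8))²)*(-14/(-528) - 418/(-200)) = (-5 + (2*8*3)²)*(-14*(-1/528) - 418*(-1/200)) = (-5 + 48²)*(7/264 + 209/100) = (-5 + 2304)*(13969/6600) = 2299*(13969/6600) = 2919521/600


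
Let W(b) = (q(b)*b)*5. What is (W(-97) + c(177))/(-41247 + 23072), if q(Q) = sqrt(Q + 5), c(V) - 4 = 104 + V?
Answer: -57/3635 + 194*I*sqrt(23)/3635 ≈ -0.015681 + 0.25595*I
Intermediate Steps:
c(V) = 108 + V (c(V) = 4 + (104 + V) = 108 + V)
q(Q) = sqrt(5 + Q)
W(b) = 5*b*sqrt(5 + b) (W(b) = (sqrt(5 + b)*b)*5 = (b*sqrt(5 + b))*5 = 5*b*sqrt(5 + b))
(W(-97) + c(177))/(-41247 + 23072) = (5*(-97)*sqrt(5 - 97) + (108 + 177))/(-41247 + 23072) = (5*(-97)*sqrt(-92) + 285)/(-18175) = (5*(-97)*(2*I*sqrt(23)) + 285)*(-1/18175) = (-970*I*sqrt(23) + 285)*(-1/18175) = (285 - 970*I*sqrt(23))*(-1/18175) = -57/3635 + 194*I*sqrt(23)/3635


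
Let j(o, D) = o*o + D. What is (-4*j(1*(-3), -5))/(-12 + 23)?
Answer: -16/11 ≈ -1.4545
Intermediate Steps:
j(o, D) = D + o**2 (j(o, D) = o**2 + D = D + o**2)
(-4*j(1*(-3), -5))/(-12 + 23) = (-4*(-5 + (1*(-3))**2))/(-12 + 23) = -4*(-5 + (-3)**2)/11 = -4*(-5 + 9)*(1/11) = -4*4*(1/11) = -16*1/11 = -16/11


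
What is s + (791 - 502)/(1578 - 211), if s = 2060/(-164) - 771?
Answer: -43904393/56047 ≈ -783.35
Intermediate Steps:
s = -32126/41 (s = 2060*(-1/164) - 771 = -515/41 - 771 = -32126/41 ≈ -783.56)
s + (791 - 502)/(1578 - 211) = -32126/41 + (791 - 502)/(1578 - 211) = -32126/41 + 289/1367 = -43904393/56047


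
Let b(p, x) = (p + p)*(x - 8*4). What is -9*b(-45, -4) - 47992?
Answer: -77152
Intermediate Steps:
b(p, x) = 2*p*(-32 + x) (b(p, x) = (2*p)*(x - 32) = (2*p)*(-32 + x) = 2*p*(-32 + x))
-9*b(-45, -4) - 47992 = -18*(-45)*(-32 - 4) - 47992 = -18*(-45)*(-36) - 47992 = -9*3240 - 47992 = -29160 - 47992 = -77152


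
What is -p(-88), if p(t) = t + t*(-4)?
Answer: -264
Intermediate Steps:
p(t) = -3*t (p(t) = t - 4*t = -3*t)
-p(-88) = -(-3)*(-88) = -1*264 = -264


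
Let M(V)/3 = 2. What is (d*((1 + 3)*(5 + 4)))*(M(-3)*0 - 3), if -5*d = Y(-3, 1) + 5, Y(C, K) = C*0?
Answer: 108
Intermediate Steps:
Y(C, K) = 0
M(V) = 6 (M(V) = 3*2 = 6)
d = -1 (d = -(0 + 5)/5 = -⅕*5 = -1)
(d*((1 + 3)*(5 + 4)))*(M(-3)*0 - 3) = (-(1 + 3)*(5 + 4))*(6*0 - 3) = (-4*9)*(0 - 3) = -1*36*(-3) = -36*(-3) = 108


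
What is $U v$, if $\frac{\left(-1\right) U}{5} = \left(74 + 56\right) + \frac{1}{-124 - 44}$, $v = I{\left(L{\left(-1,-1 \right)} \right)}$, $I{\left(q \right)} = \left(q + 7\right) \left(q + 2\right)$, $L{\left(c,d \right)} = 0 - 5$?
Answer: $\frac{109195}{28} \approx 3899.8$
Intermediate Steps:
$L{\left(c,d \right)} = -5$ ($L{\left(c,d \right)} = 0 - 5 = -5$)
$I{\left(q \right)} = \left(2 + q\right) \left(7 + q\right)$ ($I{\left(q \right)} = \left(7 + q\right) \left(2 + q\right) = \left(2 + q\right) \left(7 + q\right)$)
$v = -6$ ($v = 14 + \left(-5\right)^{2} + 9 \left(-5\right) = 14 + 25 - 45 = -6$)
$U = - \frac{109195}{168}$ ($U = - 5 \left(\left(74 + 56\right) + \frac{1}{-124 - 44}\right) = - 5 \left(130 + \frac{1}{-168}\right) = - 5 \left(130 - \frac{1}{168}\right) = \left(-5\right) \frac{21839}{168} = - \frac{109195}{168} \approx -649.97$)
$U v = \left(- \frac{109195}{168}\right) \left(-6\right) = \frac{109195}{28}$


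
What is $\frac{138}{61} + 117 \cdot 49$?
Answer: $\frac{349851}{61} \approx 5735.3$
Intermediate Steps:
$\frac{138}{61} + 117 \cdot 49 = 138 \cdot \frac{1}{61} + 5733 = \frac{138}{61} + 5733 = \frac{349851}{61}$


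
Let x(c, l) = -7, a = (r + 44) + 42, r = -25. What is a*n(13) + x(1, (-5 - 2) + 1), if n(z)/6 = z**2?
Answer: 61847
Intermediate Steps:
a = 61 (a = (-25 + 44) + 42 = 19 + 42 = 61)
n(z) = 6*z**2
a*n(13) + x(1, (-5 - 2) + 1) = 61*(6*13**2) - 7 = 61*(6*169) - 7 = 61*1014 - 7 = 61854 - 7 = 61847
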